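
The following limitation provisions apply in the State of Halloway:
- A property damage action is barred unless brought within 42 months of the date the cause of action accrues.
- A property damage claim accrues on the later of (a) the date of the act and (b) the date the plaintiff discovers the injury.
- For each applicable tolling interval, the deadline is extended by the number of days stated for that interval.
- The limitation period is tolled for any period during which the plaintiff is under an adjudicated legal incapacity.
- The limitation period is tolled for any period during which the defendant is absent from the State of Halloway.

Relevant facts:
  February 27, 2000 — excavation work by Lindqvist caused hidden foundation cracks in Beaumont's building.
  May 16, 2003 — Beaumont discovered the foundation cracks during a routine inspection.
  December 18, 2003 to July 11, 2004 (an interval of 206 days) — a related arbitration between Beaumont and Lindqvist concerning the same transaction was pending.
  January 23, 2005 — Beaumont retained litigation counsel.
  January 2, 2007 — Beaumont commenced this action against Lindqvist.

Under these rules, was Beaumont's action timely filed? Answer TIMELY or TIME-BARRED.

Taking the later of the act (February 27, 2000) and discovery (May 16, 2003), the claim accrued on May 16, 2003.
The untolled deadline — 42 months after May 16, 2003 — is November 16, 2006.
The pending related arbitration from December 18, 2003 to July 11, 2004 does not toll the period, because no stated rule makes a pending arbitration a tolling event.
Nothing else in the chronology tolls or restarts the period.
The January 2, 2007 filing falls after the November 16, 2006 deadline; the claim is time-barred.

TIME-BARRED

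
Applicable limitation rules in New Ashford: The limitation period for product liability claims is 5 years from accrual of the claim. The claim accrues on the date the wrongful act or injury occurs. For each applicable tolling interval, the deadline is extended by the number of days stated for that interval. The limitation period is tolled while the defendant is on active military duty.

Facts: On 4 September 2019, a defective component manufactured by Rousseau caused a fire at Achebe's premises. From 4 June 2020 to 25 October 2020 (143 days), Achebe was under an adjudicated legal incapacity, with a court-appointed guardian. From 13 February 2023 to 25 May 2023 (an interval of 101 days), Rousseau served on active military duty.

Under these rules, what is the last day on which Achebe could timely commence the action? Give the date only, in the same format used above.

14 December 2024

The limitation period began to run on 4 September 2019.
The untolled deadline — 5 years after 4 September 2019 — is 4 September 2024.
The period was tolled for 101 days by the defendant's active military service (13 February 2023 to 25 May 2023), pushing the deadline to 14 December 2024.
The plaintiff's legal incapacity from 4 June 2020 to 25 October 2020 does not toll the period, because no stated rule makes the plaintiff's incapacity a tolling event.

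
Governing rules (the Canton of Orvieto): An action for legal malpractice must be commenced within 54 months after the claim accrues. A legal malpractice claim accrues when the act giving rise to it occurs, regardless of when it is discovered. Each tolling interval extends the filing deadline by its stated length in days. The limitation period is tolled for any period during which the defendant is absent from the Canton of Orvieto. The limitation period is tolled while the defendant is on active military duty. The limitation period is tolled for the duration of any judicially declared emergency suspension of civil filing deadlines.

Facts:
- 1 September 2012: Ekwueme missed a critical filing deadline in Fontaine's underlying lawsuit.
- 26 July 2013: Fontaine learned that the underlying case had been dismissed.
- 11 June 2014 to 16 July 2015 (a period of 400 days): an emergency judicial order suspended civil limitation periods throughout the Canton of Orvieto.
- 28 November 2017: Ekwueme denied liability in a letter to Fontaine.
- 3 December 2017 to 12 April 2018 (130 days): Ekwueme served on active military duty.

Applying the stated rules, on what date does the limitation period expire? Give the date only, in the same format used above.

13 August 2018

Accrual is governed by the date of the act, so the period began to run on 1 September 2012; the later discovery on 26 July 2013 is irrelevant under the stated rule.
54 months from 1 September 2012 is 1 March 2017.
The period was tolled for 400 days by the emergency suspension of filing deadlines (11 June 2014 to 16 July 2015), pushing the deadline to 5 April 2018.
The period was tolled for 130 days by the defendant's active military service (3 December 2017 to 12 April 2018), pushing the deadline to 13 August 2018.
The other events in the timeline have no effect on the limitation period under the stated rules.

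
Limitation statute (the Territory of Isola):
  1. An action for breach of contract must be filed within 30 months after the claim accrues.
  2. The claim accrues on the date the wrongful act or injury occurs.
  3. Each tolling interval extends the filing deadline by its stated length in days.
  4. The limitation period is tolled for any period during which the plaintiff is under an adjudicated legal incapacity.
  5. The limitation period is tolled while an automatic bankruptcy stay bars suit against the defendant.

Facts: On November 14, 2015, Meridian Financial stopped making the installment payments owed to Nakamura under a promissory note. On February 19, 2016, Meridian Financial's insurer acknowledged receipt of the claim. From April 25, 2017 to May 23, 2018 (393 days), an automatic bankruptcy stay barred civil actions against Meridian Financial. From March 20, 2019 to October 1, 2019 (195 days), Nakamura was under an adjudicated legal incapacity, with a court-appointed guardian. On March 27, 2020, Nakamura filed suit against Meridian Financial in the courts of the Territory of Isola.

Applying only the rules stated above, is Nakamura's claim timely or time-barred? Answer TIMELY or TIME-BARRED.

The claim accrued on November 14, 2015, when the wrongful act occurred.
30 months from November 14, 2015 is May 14, 2018.
Because the automatic bankruptcy stay ran from April 25, 2017 to May 23, 2018, the deadline is extended by 393 days to June 11, 2019.
The period was tolled for 195 days by the plaintiff's legal incapacity (March 20, 2019 to October 1, 2019), pushing the deadline to December 23, 2019.
Nothing else in the chronology tolls or restarts the period.
Nakamura filed on March 27, 2020, after the December 23, 2019 deadline, so the action is time-barred.

TIME-BARRED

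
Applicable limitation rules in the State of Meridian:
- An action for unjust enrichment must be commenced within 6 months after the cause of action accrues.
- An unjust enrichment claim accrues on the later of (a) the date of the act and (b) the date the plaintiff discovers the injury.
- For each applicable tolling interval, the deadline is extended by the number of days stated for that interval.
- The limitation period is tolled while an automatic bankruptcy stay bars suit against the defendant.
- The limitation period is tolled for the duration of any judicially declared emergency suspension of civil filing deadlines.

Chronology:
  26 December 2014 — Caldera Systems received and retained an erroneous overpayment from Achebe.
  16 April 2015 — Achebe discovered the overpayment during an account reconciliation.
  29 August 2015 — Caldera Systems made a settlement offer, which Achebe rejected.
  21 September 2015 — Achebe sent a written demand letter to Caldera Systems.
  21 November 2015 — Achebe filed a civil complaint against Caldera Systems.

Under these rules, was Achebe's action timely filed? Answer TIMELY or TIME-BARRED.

TIME-BARRED

The claim accrued on 16 April 2015 — the later of the 26 December 2014 act and the 16 April 2015 discovery.
6 months from 16 April 2015 is 16 October 2015.
None of the other events listed affects the running of the period under the stated rules.
The 21 November 2015 filing falls after the 16 October 2015 deadline; the claim is time-barred.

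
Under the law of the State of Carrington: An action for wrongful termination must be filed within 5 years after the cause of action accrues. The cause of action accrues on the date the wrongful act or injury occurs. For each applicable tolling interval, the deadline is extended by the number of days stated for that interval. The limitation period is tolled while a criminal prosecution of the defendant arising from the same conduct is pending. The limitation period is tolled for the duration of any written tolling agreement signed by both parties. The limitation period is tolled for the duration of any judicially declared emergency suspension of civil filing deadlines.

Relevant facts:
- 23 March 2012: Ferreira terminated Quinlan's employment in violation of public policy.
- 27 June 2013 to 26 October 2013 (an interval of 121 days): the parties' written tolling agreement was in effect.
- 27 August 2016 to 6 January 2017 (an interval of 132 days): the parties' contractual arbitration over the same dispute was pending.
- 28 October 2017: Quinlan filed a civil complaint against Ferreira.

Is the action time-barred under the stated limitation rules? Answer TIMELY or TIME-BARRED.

TIME-BARRED

The cause of action accrued on 23 March 2012, the date of the act.
5 years from 23 March 2012 is 23 March 2017.
The written tolling agreement from 27 June 2013 to 26 October 2013 tolled the period for 121 days, extending the deadline to 22 July 2017.
Although a pending arbitration ran from 27 August 2016 to 6 January 2017, the stated rules do not make that a tolling event, so it is disregarded.
Filing on 28 October 2017 missed the 22 July 2017 deadline — the action is time-barred.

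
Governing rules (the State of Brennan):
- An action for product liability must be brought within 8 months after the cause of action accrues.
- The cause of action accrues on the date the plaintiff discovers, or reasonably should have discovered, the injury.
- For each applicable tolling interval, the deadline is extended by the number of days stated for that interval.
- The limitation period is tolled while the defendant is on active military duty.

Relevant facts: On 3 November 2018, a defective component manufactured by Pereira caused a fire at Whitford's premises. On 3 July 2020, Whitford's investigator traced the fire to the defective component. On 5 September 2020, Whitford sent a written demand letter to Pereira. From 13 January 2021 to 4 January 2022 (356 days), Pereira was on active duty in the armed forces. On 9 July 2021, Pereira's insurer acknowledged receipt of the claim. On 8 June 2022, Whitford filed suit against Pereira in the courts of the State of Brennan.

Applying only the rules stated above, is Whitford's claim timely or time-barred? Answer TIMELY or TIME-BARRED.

Accrual is tied to discovery, so the period began on 3 July 2020 rather than on 3 November 2018 when the act occurred.
The untolled deadline — 8 months after 3 July 2020 — is 3 March 2021.
The defendant's active military service from 13 January 2021 to 4 January 2022 tolled the period for 356 days, extending the deadline to 22 February 2022.
The other events in the timeline have no effect on the limitation period under the stated rules.
The 8 June 2022 filing falls after the 22 February 2022 deadline; the claim is time-barred.

TIME-BARRED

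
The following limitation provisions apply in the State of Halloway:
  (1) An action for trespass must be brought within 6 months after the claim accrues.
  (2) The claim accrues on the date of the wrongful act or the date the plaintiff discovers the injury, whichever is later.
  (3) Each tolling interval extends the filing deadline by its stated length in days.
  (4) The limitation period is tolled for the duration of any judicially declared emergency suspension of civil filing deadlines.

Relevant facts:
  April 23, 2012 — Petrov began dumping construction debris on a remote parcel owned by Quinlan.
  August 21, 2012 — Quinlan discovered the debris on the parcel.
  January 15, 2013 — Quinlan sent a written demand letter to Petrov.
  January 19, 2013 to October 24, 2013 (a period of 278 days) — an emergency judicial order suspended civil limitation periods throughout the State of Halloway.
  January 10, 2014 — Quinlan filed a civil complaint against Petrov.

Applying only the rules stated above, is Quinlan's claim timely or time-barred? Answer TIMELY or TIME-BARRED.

Because discovery on August 21, 2012 post-dates the April 23, 2012 act, accrual under the later-of rule falls on August 21, 2012.
6 months from August 21, 2012 is February 21, 2013.
The emergency suspension of filing deadlines from January 19, 2013 to October 24, 2013 tolled the period for 278 days, extending the deadline to November 26, 2013.
Nothing else in the chronology tolls or restarts the period.
Filing on January 10, 2014 missed the November 26, 2013 deadline — the action is time-barred.

TIME-BARRED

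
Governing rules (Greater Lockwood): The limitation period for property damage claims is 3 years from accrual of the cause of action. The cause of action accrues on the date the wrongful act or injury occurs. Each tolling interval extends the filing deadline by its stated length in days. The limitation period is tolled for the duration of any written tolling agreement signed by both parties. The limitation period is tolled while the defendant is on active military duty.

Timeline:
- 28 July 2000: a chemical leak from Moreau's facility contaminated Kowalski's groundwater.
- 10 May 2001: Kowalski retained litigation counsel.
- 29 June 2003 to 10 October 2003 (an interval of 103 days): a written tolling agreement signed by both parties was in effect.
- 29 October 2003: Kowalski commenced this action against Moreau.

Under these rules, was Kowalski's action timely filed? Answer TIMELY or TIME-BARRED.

The limitation period began to run on 28 July 2000.
Adding the 3 years base period to 28 July 2000 gives a deadline of 28 July 2003, before any tolling.
The written tolling agreement from 29 June 2003 to 10 October 2003 tolled the period for 103 days, extending the deadline to 8 November 2003.
None of the other events listed affects the running of the period under the stated rules.
Filing on 29 October 2003 beat the 8 November 2003 deadline — the action is timely.

TIMELY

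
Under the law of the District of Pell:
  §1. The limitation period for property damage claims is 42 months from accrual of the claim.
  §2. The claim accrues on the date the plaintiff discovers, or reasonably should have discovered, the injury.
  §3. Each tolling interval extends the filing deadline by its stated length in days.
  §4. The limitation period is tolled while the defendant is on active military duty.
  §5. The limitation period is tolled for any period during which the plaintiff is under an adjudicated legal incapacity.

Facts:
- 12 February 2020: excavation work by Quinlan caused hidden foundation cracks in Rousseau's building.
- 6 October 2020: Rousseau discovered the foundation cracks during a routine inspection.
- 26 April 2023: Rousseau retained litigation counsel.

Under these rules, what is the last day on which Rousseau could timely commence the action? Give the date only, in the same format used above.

6 April 2024

The claim did not accrue until Rousseau discovered the injury on 6 October 2020; the 12 February 2020 act date does not start the clock under the stated rule.
42 months from 6 October 2020 is 6 April 2024.
Nothing else in the chronology tolls or restarts the period.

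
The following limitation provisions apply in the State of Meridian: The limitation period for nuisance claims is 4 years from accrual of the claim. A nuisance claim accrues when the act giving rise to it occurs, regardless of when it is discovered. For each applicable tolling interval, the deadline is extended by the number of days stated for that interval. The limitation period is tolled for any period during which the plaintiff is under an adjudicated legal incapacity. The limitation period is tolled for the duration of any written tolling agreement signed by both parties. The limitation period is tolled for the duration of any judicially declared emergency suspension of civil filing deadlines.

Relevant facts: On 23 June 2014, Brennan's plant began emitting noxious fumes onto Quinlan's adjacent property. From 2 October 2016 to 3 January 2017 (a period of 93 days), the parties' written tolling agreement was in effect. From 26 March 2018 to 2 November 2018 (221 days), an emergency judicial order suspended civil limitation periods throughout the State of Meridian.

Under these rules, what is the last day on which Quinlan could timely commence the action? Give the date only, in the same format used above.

The limitation period began to run on 23 June 2014.
The untolled deadline — 4 years after 23 June 2014 — is 23 June 2018.
Because the written tolling agreement ran from 2 October 2016 to 3 January 2017, the deadline is extended by 93 days to 24 September 2018.
The period was tolled for 221 days by the emergency suspension of filing deadlines (26 March 2018 to 2 November 2018), pushing the deadline to 3 May 2019.

3 May 2019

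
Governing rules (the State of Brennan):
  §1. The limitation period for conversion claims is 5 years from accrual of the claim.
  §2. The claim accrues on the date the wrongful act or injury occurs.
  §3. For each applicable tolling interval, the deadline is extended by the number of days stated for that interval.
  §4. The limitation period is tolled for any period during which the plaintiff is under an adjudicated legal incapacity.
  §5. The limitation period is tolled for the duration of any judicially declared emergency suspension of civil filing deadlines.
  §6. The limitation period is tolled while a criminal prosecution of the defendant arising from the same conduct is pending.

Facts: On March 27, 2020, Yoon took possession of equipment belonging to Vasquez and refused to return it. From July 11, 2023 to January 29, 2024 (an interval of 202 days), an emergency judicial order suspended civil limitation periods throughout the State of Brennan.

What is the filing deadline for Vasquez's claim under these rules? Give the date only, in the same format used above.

The claim accrued on March 27, 2020, the date of the act.
Adding the 5 years base period to March 27, 2020 gives a deadline of March 27, 2025, before any tolling.
The period was tolled for 202 days by the emergency suspension of filing deadlines (July 11, 2023 to January 29, 2024), pushing the deadline to October 15, 2025.

October 15, 2025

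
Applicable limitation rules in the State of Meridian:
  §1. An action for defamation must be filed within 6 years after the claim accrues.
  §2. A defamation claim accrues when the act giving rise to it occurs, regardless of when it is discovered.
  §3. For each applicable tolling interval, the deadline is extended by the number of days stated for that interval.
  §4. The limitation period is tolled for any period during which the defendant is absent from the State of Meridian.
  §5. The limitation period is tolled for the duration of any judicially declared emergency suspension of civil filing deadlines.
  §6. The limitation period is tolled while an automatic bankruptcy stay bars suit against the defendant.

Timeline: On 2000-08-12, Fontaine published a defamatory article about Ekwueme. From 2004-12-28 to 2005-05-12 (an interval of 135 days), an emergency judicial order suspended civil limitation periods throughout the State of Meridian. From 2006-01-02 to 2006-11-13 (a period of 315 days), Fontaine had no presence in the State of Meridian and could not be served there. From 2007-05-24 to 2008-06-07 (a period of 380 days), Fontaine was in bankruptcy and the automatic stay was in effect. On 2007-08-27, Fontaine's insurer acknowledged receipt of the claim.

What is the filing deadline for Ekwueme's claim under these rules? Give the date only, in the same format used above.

2008-11-19

The limitation period began to run on 2000-08-12.
6 years from 2000-08-12 is 2006-08-12.
The emergency suspension of filing deadlines from 2004-12-28 to 2005-05-12 tolled the period for 135 days, extending the deadline to 2006-12-25.
The period was tolled for 315 days by the defendant's absence from the jurisdiction (2006-01-02 to 2006-11-13), pushing the deadline to 2007-11-05.
The period was tolled for 380 days by the automatic bankruptcy stay (2007-05-24 to 2008-06-07), pushing the deadline to 2008-11-19.
The other events in the timeline have no effect on the limitation period under the stated rules.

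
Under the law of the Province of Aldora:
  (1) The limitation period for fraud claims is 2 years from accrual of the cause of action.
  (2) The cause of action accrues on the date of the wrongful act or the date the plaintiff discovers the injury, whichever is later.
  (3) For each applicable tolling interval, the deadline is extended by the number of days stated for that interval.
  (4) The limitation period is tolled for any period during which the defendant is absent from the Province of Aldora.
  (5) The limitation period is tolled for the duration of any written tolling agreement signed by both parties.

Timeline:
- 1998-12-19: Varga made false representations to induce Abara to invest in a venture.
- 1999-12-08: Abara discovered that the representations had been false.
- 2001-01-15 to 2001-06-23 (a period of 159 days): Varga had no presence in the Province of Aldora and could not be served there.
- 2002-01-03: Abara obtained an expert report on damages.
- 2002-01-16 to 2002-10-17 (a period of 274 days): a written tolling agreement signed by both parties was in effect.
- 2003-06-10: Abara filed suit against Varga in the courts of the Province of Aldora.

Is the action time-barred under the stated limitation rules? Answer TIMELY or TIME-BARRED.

TIME-BARRED

The claim accrued on 1999-12-08 — the later of the 1998-12-19 act and the 1999-12-08 discovery.
2 years from 1999-12-08 is 2001-12-08.
Because the defendant's absence from the jurisdiction ran from 2001-01-15 to 2001-06-23, the deadline is extended by 159 days to 2002-05-16.
The period was tolled for 274 days by the written tolling agreement (2002-01-16 to 2002-10-17), pushing the deadline to 2003-02-14.
Nothing else in the chronology tolls or restarts the period.
Abara filed on 2003-06-10, after the 2003-02-14 deadline, so the action is time-barred.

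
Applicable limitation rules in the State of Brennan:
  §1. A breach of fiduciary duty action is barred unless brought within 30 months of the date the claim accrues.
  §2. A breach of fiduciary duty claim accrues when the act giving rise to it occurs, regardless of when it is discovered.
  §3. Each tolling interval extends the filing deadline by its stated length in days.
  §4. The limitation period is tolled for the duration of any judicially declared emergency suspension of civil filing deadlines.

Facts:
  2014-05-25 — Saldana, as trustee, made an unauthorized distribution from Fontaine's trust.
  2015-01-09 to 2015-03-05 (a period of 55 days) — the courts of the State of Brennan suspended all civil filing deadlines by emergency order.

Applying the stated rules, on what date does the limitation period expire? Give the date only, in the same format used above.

2017-01-19

The limitation period began to run on 2014-05-25.
30 months from 2014-05-25 is 2016-11-25.
Because the emergency suspension of filing deadlines ran from 2015-01-09 to 2015-03-05, the deadline is extended by 55 days to 2017-01-19.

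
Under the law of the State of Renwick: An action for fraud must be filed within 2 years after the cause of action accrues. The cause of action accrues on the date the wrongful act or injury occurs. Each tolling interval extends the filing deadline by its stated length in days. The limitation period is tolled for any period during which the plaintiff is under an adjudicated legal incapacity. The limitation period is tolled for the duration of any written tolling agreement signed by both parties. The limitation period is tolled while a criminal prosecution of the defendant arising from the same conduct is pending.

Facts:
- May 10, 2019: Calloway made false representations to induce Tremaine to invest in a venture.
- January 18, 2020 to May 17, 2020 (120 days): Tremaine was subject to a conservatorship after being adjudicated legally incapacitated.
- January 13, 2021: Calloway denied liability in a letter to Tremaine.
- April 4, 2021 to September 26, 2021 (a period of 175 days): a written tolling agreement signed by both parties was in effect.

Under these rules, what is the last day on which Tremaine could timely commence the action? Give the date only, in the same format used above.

March 1, 2022

The claim accrued on May 10, 2019, when the wrongful act occurred.
2 years from May 10, 2019 is May 10, 2021.
The period was tolled for 120 days by the plaintiff's legal incapacity (January 18, 2020 to May 17, 2020), pushing the deadline to September 7, 2021.
The written tolling agreement from April 4, 2021 to September 26, 2021 tolled the period for 175 days, extending the deadline to March 1, 2022.
Nothing else in the chronology tolls or restarts the period.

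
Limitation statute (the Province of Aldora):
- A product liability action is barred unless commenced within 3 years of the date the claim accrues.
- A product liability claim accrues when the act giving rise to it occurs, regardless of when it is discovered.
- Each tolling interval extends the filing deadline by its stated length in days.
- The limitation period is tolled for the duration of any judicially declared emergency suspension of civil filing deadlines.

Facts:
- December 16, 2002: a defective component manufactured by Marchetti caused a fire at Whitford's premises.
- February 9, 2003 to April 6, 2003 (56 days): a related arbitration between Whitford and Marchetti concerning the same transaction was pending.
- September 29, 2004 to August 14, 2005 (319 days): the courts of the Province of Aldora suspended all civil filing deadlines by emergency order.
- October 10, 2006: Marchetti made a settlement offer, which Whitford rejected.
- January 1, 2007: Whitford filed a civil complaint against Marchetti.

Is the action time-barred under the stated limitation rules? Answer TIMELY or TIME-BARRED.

The claim accrued on December 16, 2002, the date of the act.
Adding the 3 years base period to December 16, 2002 gives a deadline of December 16, 2005, before any tolling.
Because the emergency suspension of filing deadlines ran from September 29, 2004 to August 14, 2005, the deadline is extended by 319 days to October 31, 2006.
The pending related arbitration from February 9, 2003 to April 6, 2003 does not toll the period, because no stated rule makes a pending arbitration a tolling event.
Nothing else in the chronology tolls or restarts the period.
The January 1, 2007 filing falls after the October 31, 2006 deadline; the claim is time-barred.

TIME-BARRED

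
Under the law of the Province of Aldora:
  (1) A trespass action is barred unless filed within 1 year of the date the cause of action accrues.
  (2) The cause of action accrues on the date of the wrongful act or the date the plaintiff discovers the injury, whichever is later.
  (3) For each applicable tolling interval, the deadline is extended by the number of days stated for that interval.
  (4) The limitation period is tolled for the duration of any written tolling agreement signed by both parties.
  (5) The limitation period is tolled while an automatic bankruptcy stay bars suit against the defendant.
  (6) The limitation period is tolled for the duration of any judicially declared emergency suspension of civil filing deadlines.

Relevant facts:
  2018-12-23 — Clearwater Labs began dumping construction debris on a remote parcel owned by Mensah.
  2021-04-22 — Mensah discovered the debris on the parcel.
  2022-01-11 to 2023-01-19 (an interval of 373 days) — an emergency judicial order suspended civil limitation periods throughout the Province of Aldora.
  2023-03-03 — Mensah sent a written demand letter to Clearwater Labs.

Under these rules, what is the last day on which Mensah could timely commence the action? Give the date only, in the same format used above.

Because discovery on 2021-04-22 post-dates the 2018-12-23 act, accrual under the later-of rule falls on 2021-04-22.
1 year from 2021-04-22 is 2022-04-22.
The period was tolled for 373 days by the emergency suspension of filing deadlines (2022-01-11 to 2023-01-19), pushing the deadline to 2023-04-30.
None of the other events listed affects the running of the period under the stated rules.

2023-04-30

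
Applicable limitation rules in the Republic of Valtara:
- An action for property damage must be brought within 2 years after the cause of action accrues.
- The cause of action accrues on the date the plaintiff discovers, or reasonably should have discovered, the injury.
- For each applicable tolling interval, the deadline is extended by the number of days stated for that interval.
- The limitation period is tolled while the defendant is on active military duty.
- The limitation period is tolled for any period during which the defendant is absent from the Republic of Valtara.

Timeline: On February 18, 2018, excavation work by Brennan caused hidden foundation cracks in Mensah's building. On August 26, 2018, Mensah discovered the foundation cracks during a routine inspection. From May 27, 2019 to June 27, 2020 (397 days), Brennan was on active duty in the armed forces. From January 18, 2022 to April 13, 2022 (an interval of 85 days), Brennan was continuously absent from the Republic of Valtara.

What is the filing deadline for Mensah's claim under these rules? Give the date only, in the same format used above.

Accrual is tied to discovery, so the period began on August 26, 2018 rather than on February 18, 2018 when the act occurred.
Adding the 2 years base period to August 26, 2018 gives a deadline of August 26, 2020, before any tolling.
The defendant's active military service from May 27, 2019 to June 27, 2020 tolled the period for 397 days, extending the deadline to September 27, 2021.
The defendant's absence from the jurisdiction from January 18, 2022 to April 13, 2022 began after the period had already run on September 27, 2021, so it has no tolling effect.

September 27, 2021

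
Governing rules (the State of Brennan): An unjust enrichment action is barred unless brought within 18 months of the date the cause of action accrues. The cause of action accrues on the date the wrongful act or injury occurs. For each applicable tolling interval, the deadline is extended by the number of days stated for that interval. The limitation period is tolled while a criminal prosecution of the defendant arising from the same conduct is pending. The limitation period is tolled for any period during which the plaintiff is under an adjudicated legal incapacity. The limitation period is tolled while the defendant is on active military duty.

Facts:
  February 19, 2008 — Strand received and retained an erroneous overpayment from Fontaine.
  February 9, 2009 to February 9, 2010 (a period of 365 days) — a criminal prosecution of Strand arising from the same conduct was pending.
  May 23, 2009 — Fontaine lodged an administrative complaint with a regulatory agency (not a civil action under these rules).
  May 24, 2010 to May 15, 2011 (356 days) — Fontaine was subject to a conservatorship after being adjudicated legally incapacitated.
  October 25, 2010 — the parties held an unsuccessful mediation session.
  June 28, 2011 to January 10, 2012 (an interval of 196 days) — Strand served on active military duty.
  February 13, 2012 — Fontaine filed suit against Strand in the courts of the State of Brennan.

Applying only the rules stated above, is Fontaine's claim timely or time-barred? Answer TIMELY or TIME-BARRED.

The limitation period began to run on February 19, 2008.
18 months from February 19, 2008 is August 19, 2009.
The pending criminal prosecution from February 9, 2009 to February 9, 2010 tolled the period for 365 days, extending the deadline to August 19, 2010.
Because the plaintiff's legal incapacity ran from May 24, 2010 to May 15, 2011, the deadline is extended by 356 days to August 10, 2011.
The period was tolled for 196 days by the defendant's active military service (June 28, 2011 to January 10, 2012), pushing the deadline to February 22, 2012.
The other events in the timeline have no effect on the limitation period under the stated rules.
Filing on February 13, 2012 beat the February 22, 2012 deadline — the action is timely.

TIMELY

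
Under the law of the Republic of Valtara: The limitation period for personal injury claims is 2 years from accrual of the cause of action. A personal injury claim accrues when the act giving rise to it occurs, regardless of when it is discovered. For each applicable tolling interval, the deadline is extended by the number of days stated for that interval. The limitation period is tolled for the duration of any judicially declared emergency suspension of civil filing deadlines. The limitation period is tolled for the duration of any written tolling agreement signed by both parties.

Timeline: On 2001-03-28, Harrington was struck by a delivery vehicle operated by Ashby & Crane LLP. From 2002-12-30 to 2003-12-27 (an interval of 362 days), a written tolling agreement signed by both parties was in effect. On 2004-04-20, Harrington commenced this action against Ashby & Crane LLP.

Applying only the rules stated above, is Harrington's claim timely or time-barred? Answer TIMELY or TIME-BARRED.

TIME-BARRED

The claim accrued on 2001-03-28, when the wrongful act occurred.
Adding the 2 years base period to 2001-03-28 gives a deadline of 2003-03-28, before any tolling.
The written tolling agreement from 2002-12-30 to 2003-12-27 tolled the period for 362 days, extending the deadline to 2004-03-24.
Filing on 2004-04-20 missed the 2004-03-24 deadline — the action is time-barred.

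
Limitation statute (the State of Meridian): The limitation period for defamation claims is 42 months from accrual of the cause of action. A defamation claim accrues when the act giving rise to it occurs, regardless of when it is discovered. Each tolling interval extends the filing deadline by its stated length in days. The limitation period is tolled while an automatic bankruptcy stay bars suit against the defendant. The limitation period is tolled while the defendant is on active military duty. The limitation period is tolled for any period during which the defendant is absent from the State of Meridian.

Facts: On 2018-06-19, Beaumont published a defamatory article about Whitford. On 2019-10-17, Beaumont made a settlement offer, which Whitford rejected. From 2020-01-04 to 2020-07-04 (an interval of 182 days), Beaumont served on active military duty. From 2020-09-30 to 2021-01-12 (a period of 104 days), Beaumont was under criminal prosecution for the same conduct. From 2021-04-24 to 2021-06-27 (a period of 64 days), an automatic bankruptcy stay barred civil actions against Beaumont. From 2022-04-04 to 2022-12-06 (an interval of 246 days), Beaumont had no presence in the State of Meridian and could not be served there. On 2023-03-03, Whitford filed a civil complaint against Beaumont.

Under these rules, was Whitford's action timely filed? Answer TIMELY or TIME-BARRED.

TIMELY

The claim accrued on 2018-06-19, when the wrongful act occurred.
The untolled deadline — 42 months after 2018-06-19 — is 2021-12-19.
Because the defendant's active military service ran from 2020-01-04 to 2020-07-04, the deadline is extended by 182 days to 2022-06-19.
The period was tolled for 64 days by the automatic bankruptcy stay (2021-04-24 to 2021-06-27), pushing the deadline to 2022-08-22.
The defendant's absence from the jurisdiction from 2022-04-04 to 2022-12-06 tolled the period for 246 days, extending the deadline to 2023-04-25.
The pending criminal prosecution from 2020-09-30 to 2021-01-12 does not toll the period, because no stated rule makes a criminal prosecution a tolling event.
Nothing else in the chronology tolls or restarts the period.
Filing on 2023-03-03 beat the 2023-04-25 deadline — the action is timely.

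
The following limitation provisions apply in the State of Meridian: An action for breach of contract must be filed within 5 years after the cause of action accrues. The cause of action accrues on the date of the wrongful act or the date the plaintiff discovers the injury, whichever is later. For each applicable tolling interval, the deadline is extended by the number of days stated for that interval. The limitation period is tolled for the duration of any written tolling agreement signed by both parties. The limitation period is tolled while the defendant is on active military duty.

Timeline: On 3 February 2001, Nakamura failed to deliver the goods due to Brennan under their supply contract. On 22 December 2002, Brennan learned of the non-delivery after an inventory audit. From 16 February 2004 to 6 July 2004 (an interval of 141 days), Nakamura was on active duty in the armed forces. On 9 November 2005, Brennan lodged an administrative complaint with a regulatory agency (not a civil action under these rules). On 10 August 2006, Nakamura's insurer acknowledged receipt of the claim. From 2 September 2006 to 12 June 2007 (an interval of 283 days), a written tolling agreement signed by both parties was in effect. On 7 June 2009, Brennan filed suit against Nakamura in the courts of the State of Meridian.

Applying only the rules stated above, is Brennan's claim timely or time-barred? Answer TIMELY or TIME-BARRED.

TIME-BARRED

Because discovery on 22 December 2002 post-dates the 3 February 2001 act, accrual under the later-of rule falls on 22 December 2002.
5 years from 22 December 2002 is 22 December 2007.
Because the defendant's active military service ran from 16 February 2004 to 6 July 2004, the deadline is extended by 141 days to 11 May 2008.
The period was tolled for 283 days by the written tolling agreement (2 September 2006 to 12 June 2007), pushing the deadline to 18 February 2009.
The other events in the timeline have no effect on the limitation period under the stated rules.
Brennan filed on 7 June 2009, after the 18 February 2009 deadline, so the action is time-barred.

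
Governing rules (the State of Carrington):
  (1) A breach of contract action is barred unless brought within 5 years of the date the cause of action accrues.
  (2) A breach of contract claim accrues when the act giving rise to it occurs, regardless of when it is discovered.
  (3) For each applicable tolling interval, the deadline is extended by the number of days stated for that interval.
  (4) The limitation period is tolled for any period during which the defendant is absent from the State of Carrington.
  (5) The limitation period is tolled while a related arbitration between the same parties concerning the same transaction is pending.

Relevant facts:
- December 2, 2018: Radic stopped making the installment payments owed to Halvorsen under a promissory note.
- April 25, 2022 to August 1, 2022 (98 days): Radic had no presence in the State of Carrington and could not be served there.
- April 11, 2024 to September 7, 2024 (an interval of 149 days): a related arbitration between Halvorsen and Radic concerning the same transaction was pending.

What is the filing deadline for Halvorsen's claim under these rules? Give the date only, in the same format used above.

The claim accrued on December 2, 2018, when the wrongful act occurred.
5 years from December 2, 2018 is December 2, 2023.
The period was tolled for 98 days by the defendant's absence from the jurisdiction (April 25, 2022 to August 1, 2022), pushing the deadline to March 9, 2024.
The pending related arbitration starting April 11, 2024 came too late — the period had run on March 9, 2024 — and so does not extend the deadline.

March 9, 2024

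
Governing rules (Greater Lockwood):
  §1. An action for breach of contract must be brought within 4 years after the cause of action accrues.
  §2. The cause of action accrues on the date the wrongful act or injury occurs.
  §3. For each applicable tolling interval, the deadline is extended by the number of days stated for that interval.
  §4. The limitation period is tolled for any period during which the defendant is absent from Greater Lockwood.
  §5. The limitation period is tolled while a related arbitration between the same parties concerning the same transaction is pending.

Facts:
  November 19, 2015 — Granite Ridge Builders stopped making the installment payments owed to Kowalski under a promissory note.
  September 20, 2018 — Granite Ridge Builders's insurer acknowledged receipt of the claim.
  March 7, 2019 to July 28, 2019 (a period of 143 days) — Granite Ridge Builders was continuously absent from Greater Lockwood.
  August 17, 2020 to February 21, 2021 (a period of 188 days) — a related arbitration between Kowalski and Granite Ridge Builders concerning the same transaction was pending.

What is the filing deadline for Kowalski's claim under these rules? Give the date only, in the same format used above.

The claim accrued on November 19, 2015, when the wrongful act occurred.
The untolled deadline — 4 years after November 19, 2015 — is November 19, 2019.
The defendant's absence from the jurisdiction from March 7, 2019 to July 28, 2019 tolled the period for 143 days, extending the deadline to April 10, 2020.
The pending related arbitration starting August 17, 2020 came too late — the period had run on April 10, 2020 — and so does not extend the deadline.
Nothing else in the chronology tolls or restarts the period.

April 10, 2020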